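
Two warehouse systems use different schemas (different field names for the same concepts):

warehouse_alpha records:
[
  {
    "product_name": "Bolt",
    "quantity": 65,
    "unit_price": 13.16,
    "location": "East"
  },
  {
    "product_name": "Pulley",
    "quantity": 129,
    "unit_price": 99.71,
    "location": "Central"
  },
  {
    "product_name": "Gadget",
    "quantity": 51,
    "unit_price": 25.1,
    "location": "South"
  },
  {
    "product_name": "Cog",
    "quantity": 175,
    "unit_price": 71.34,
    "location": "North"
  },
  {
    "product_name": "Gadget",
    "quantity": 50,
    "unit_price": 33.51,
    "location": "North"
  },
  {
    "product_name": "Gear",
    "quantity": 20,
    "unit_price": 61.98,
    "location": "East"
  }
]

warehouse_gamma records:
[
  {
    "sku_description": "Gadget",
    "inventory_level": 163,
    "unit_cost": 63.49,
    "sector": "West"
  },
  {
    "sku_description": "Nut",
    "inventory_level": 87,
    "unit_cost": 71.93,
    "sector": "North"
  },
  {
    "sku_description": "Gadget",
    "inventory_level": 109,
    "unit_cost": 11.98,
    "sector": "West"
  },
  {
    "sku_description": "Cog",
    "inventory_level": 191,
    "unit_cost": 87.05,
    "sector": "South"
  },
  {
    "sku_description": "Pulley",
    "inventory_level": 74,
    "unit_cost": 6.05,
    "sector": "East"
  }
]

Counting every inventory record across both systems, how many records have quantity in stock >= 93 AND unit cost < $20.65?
1

Schema mappings:
- "quantity" (warehouse_alpha) = "inventory_level" (warehouse_gamma) = quantity
- "unit_price" (warehouse_alpha) = "unit_cost" (warehouse_gamma) = unit cost

Records meeting both conditions in warehouse_alpha: 0
Records meeting both conditions in warehouse_gamma: 1

Total: 0 + 1 = 1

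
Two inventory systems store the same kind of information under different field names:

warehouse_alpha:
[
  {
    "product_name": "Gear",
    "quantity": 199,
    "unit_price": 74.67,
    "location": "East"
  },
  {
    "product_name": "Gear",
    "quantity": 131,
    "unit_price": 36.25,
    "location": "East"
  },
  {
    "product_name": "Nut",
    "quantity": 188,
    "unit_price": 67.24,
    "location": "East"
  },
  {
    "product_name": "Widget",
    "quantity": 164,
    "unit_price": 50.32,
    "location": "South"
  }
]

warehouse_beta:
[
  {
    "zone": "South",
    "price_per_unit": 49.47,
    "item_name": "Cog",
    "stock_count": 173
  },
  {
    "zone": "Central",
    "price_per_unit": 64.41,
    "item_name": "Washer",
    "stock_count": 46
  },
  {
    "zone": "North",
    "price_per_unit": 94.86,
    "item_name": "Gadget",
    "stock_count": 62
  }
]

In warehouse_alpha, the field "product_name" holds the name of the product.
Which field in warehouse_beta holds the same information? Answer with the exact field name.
item_name

In warehouse_alpha, "product_name" holds the name of the product.
The fields in warehouse_beta are: "zone", "price_per_unit", "item_name", "stock_count".
"item_name" is the match: the name refers to the same concept and its values are product-name strings (e.g. 'Cog', 'Gadget').
The other fields ("zone", "price_per_unit", "stock_count") hold different kinds of data.

So "product_name" in warehouse_alpha corresponds to "item_name" in warehouse_beta.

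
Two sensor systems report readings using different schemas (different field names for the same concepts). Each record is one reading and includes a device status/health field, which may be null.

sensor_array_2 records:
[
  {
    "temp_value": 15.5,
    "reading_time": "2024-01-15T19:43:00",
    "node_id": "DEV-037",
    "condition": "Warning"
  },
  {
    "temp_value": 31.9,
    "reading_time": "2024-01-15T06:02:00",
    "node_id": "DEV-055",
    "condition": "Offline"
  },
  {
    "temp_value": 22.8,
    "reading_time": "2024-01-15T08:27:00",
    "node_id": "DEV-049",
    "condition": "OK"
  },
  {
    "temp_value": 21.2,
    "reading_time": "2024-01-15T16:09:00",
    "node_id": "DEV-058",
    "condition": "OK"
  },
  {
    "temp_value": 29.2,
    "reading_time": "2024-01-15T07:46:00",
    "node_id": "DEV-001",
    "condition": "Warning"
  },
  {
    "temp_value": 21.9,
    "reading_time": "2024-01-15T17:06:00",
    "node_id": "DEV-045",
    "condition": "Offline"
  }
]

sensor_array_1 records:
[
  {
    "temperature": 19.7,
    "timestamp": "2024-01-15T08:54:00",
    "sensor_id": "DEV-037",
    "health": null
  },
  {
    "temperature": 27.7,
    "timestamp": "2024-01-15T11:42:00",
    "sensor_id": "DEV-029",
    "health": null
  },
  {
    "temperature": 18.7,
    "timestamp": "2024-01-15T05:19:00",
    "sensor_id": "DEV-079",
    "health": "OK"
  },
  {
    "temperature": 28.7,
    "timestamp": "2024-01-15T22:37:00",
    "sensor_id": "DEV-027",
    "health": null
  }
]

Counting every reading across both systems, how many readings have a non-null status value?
7

Schema mapping: "condition" (sensor_array_2) = "health" (sensor_array_1) = status

Non-null in sensor_array_2: 6
Non-null in sensor_array_1: 1

Total non-null: 6 + 1 = 7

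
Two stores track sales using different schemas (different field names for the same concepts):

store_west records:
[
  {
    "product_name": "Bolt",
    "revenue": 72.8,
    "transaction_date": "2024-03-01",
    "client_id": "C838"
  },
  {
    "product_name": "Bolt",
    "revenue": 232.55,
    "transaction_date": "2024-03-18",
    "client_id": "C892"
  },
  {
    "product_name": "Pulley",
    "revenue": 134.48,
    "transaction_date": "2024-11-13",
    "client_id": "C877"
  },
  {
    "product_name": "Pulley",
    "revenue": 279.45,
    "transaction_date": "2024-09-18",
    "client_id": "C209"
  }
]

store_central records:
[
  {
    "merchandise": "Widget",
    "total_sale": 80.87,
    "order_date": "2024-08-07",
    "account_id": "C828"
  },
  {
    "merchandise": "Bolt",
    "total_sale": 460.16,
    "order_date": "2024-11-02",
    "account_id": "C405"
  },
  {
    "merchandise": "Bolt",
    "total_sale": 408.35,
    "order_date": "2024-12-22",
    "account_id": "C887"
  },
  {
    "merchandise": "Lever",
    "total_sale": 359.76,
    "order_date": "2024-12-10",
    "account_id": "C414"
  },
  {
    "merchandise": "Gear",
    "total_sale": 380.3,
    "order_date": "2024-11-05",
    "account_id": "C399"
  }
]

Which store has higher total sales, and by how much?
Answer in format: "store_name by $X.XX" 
store_central by $970.16

Schema mapping: "revenue" (store_west) = "total_sale" (store_central) = sale amount

Total for store_west: 719.28
Total for store_central: 1689.44

Difference: |719.28 - 1689.44| = 970.16
store_central has higher sales by $970.16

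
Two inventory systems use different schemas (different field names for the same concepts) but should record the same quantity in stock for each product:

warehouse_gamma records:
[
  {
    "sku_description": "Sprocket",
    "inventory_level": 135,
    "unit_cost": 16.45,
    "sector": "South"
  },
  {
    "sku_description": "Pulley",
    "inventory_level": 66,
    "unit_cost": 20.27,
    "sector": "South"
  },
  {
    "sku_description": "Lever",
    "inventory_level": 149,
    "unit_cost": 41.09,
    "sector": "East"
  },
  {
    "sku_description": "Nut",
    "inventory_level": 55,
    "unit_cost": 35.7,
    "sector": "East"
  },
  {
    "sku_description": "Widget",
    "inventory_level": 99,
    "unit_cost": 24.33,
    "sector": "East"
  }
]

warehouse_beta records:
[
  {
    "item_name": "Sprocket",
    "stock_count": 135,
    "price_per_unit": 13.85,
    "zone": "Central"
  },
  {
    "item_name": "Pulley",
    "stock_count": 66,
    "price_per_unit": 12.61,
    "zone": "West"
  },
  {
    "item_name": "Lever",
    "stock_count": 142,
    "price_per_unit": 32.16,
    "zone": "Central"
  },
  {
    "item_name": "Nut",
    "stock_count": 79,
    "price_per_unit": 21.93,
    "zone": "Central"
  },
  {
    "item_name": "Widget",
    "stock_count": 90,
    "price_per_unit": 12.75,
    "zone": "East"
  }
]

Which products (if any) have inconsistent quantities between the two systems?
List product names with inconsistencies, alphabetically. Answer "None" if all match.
Lever, Nut, Widget

Schema mappings:
- "sku_description" (warehouse_gamma) = "item_name" (warehouse_beta) = product name
- "inventory_level" (warehouse_gamma) = "stock_count" (warehouse_beta) = quantity

Comparison:
  Sprocket: 135 vs 135 - MATCH
  Pulley: 66 vs 66 - MATCH
  Lever: 149 vs 142 - MISMATCH
  Nut: 55 vs 79 - MISMATCH
  Widget: 99 vs 90 - MISMATCH

Products with inconsistencies: Lever, Nut, Widget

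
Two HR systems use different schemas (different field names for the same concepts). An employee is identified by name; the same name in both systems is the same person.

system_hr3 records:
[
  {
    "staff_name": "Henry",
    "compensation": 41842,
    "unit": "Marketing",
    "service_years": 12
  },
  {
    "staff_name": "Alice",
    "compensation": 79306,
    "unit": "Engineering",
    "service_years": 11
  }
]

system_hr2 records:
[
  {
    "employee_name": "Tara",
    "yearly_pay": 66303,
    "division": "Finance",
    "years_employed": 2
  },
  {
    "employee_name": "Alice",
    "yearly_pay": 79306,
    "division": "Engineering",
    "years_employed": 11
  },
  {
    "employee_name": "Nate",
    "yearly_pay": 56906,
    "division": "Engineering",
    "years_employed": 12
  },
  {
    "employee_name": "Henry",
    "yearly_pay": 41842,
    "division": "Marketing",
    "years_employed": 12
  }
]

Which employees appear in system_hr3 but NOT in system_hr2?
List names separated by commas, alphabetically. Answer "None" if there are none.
None

Schema mapping: "staff_name" (system_hr3) = "employee_name" (system_hr2) = employee name

Names in system_hr3: ['Alice', 'Henry']
Names in system_hr2: ['Alice', 'Henry', 'Nate', 'Tara']

In system_hr3 but not system_hr2: None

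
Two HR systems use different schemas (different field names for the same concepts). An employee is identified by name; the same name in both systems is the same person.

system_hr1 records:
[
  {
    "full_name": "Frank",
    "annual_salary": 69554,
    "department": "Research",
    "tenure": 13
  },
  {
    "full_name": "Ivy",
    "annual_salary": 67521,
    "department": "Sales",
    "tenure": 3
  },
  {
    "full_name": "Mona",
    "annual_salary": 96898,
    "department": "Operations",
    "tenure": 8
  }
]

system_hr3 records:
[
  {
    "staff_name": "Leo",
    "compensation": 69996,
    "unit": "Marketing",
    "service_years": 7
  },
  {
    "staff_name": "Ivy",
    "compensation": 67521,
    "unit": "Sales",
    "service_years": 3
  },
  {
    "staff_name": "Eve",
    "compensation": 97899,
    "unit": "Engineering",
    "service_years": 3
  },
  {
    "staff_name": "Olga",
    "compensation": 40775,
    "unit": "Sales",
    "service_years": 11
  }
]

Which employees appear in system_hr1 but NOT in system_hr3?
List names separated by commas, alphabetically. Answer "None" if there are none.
Frank, Mona

Schema mapping: "full_name" (system_hr1) = "staff_name" (system_hr3) = employee name

Names in system_hr1: ['Frank', 'Ivy', 'Mona']
Names in system_hr3: ['Eve', 'Ivy', 'Leo', 'Olga']

In system_hr1 but not system_hr3: ['Frank', 'Mona']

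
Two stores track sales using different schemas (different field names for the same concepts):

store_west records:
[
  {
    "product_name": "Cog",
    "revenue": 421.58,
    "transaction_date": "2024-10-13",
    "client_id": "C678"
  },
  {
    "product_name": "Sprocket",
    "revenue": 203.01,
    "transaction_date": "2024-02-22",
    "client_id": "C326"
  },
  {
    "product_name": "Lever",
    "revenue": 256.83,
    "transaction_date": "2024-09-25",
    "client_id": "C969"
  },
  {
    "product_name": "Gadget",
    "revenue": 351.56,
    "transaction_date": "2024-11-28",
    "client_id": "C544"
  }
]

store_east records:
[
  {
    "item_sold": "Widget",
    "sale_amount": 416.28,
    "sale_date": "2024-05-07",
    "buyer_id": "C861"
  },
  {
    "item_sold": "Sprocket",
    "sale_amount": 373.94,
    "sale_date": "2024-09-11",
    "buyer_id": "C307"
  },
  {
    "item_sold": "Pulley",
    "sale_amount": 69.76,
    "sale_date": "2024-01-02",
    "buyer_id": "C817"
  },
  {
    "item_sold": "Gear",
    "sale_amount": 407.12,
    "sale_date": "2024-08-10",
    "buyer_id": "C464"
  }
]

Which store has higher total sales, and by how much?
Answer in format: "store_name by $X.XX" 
store_east by $34.12

Schema mapping: "revenue" (store_west) = "sale_amount" (store_east) = sale amount

Total for store_west: 1232.98
Total for store_east: 1267.10

Difference: |1232.98 - 1267.10| = 34.12
store_east has higher sales by $34.12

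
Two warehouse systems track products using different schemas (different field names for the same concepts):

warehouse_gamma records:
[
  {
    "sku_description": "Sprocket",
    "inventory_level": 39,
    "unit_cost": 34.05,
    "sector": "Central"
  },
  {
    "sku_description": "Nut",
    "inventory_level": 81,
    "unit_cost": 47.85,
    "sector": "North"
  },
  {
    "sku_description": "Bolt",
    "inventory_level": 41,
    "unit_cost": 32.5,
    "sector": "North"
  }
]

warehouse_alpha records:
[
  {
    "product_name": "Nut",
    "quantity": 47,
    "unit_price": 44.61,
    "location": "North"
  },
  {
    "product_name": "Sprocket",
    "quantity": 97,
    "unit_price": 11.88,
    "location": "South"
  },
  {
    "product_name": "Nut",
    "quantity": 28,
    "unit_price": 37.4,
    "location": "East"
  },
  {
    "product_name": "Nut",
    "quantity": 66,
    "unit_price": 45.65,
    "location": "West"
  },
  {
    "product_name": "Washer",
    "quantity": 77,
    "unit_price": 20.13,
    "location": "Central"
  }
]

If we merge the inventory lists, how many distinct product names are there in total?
4

Schema mapping: "sku_description" (warehouse_gamma) = "product_name" (warehouse_alpha) = product name

Products in warehouse_gamma: ['Bolt', 'Nut', 'Sprocket']
Products in warehouse_alpha: ['Nut', 'Sprocket', 'Washer']

Union (unique products): ['Bolt', 'Nut', 'Sprocket', 'Washer']
Count: 4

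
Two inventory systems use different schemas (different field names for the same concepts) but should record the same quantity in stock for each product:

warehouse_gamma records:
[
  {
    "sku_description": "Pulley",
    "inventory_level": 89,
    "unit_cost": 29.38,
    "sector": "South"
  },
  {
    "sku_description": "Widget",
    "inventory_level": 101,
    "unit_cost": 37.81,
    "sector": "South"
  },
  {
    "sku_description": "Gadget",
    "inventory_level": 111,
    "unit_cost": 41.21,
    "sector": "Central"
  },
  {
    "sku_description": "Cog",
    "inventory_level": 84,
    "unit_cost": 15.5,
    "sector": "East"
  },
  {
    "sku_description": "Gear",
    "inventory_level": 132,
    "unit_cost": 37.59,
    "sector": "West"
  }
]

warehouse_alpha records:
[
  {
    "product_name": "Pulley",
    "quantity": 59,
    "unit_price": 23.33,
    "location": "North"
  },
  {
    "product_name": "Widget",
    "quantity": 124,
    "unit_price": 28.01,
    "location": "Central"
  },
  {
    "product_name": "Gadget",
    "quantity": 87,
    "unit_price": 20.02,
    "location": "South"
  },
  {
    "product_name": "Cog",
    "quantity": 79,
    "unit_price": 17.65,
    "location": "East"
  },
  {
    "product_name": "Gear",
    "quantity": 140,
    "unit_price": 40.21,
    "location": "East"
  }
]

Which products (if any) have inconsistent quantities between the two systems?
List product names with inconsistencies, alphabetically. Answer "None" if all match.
Cog, Gadget, Gear, Pulley, Widget

Schema mappings:
- "sku_description" (warehouse_gamma) = "product_name" (warehouse_alpha) = product name
- "inventory_level" (warehouse_gamma) = "quantity" (warehouse_alpha) = quantity

Comparison:
  Pulley: 89 vs 59 - MISMATCH
  Widget: 101 vs 124 - MISMATCH
  Gadget: 111 vs 87 - MISMATCH
  Cog: 84 vs 79 - MISMATCH
  Gear: 132 vs 140 - MISMATCH

Products with inconsistencies: Cog, Gadget, Gear, Pulley, Widget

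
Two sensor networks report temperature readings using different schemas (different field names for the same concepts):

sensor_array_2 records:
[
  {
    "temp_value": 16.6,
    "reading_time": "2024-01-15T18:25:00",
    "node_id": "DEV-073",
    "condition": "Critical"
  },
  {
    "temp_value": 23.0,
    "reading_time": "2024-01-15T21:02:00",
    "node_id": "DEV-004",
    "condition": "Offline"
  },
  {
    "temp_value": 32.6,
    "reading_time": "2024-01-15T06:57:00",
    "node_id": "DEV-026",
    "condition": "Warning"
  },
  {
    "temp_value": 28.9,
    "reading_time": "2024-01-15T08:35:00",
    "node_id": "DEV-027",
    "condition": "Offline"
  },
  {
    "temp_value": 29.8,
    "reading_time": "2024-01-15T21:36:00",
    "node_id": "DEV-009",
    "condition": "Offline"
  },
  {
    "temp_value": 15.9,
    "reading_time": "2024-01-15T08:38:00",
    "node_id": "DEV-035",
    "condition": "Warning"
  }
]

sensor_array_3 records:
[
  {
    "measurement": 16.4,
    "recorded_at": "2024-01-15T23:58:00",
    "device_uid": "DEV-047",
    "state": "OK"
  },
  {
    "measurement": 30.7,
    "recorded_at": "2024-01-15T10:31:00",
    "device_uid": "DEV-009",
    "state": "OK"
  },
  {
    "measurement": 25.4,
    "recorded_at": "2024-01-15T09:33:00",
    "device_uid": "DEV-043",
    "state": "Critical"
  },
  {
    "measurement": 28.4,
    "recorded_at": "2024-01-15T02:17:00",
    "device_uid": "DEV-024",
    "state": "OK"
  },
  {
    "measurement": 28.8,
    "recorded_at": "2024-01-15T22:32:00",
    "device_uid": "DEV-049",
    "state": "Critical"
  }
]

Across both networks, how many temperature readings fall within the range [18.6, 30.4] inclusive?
6

Schema mapping: "temp_value" (sensor_array_2) = "measurement" (sensor_array_3) = temperature

Readings in [18.6, 30.4] from sensor_array_2: 3
Readings in [18.6, 30.4] from sensor_array_3: 3

Total count: 3 + 3 = 6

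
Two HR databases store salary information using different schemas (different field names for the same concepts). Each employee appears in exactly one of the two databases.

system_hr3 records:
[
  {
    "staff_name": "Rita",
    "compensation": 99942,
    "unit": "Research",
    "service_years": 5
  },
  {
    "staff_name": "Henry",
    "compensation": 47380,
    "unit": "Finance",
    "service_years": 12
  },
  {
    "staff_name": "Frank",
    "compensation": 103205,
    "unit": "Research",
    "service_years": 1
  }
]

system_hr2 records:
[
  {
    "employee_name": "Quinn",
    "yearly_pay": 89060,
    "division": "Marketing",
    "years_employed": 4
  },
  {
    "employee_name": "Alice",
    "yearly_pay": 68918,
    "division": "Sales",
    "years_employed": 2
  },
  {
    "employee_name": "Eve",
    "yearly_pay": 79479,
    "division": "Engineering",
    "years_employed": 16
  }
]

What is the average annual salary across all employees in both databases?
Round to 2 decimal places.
81330.67

Schema mapping: "compensation" (system_hr3) = "yearly_pay" (system_hr2) = annual salary

All salaries: [99942, 47380, 103205, 89060, 68918, 79479]
Sum: 487984
Count: 6
Average: 487984 / 6 = 81330.67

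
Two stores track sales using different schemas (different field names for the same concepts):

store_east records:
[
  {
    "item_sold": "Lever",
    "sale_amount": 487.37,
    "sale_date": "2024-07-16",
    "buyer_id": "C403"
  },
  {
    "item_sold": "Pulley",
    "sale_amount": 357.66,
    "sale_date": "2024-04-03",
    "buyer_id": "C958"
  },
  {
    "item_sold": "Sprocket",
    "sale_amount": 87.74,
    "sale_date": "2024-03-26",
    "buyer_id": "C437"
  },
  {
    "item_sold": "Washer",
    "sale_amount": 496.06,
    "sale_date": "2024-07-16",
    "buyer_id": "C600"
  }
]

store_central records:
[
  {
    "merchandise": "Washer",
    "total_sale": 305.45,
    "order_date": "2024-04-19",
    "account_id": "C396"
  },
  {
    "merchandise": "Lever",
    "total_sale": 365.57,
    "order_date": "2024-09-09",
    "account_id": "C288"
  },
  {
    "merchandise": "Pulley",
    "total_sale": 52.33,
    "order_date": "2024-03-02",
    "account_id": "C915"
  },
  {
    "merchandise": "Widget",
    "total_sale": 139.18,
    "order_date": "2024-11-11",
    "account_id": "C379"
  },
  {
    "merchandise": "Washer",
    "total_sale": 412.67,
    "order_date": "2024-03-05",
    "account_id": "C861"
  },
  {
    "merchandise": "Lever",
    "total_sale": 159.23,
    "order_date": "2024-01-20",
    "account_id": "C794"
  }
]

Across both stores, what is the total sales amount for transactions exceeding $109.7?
2723.19

Schema mapping: "sale_amount" (store_east) = "total_sale" (store_central) = sale amount

Sum of sales > $109.7 in store_east: 1341.09
Sum of sales > $109.7 in store_central: 1382.1

Total: 1341.09 + 1382.1 = 2723.19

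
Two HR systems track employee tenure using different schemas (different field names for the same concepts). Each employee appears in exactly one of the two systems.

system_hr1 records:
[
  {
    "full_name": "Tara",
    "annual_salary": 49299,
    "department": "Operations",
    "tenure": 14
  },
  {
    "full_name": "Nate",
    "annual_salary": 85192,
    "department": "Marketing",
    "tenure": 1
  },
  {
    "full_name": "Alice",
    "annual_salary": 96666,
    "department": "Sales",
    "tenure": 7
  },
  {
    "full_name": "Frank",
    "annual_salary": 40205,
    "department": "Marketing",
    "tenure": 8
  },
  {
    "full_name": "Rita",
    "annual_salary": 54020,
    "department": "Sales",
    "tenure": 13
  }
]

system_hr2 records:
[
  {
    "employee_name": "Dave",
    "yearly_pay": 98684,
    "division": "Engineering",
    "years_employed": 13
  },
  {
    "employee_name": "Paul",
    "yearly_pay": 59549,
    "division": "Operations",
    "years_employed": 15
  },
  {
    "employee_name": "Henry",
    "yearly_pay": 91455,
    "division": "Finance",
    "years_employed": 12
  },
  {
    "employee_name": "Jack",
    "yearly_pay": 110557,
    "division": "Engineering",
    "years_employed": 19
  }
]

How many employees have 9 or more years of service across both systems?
6

Reconcile schemas: "tenure" (system_hr1) = "years_employed" (system_hr2) = years of service

From system_hr1: 2 employees with >= 9 years
From system_hr2: 4 employees with >= 9 years

Total: 2 + 4 = 6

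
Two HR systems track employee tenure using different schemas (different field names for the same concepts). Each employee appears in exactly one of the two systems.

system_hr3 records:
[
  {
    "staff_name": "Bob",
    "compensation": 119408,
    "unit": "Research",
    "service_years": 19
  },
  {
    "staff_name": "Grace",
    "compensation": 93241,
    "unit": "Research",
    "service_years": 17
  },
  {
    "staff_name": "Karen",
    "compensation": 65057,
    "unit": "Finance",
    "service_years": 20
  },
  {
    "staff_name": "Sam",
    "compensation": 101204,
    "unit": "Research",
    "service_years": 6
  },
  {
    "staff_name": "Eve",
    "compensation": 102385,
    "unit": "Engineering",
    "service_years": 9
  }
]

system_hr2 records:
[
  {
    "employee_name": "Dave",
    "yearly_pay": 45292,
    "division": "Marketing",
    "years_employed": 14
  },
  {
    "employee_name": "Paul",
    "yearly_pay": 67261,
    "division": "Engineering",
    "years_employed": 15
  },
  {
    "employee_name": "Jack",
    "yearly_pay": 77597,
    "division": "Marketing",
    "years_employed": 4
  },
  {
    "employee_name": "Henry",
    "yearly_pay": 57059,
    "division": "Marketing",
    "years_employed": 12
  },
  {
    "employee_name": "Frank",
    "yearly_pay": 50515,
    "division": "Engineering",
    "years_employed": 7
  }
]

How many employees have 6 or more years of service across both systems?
9

Reconcile schemas: "service_years" (system_hr3) = "years_employed" (system_hr2) = years of service

From system_hr3: 5 employees with >= 6 years
From system_hr2: 4 employees with >= 6 years

Total: 5 + 4 = 9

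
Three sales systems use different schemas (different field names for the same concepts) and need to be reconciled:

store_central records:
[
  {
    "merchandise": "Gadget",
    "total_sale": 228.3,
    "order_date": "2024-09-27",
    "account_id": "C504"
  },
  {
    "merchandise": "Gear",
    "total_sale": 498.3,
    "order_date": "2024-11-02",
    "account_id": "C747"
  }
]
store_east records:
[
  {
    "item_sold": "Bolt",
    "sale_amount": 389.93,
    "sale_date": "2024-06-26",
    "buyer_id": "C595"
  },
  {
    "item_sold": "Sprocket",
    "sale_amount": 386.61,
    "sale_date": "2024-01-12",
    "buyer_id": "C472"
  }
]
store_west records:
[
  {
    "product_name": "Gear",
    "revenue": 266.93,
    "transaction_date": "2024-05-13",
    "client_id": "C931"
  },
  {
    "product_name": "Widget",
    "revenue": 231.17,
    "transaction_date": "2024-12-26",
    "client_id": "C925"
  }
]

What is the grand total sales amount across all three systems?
2001.24

Schema reconciliation - all amount fields map to sale amount:

store_central (total_sale): 726.6
store_east (sale_amount): 776.54
store_west (revenue): 498.1

Grand total: 2001.24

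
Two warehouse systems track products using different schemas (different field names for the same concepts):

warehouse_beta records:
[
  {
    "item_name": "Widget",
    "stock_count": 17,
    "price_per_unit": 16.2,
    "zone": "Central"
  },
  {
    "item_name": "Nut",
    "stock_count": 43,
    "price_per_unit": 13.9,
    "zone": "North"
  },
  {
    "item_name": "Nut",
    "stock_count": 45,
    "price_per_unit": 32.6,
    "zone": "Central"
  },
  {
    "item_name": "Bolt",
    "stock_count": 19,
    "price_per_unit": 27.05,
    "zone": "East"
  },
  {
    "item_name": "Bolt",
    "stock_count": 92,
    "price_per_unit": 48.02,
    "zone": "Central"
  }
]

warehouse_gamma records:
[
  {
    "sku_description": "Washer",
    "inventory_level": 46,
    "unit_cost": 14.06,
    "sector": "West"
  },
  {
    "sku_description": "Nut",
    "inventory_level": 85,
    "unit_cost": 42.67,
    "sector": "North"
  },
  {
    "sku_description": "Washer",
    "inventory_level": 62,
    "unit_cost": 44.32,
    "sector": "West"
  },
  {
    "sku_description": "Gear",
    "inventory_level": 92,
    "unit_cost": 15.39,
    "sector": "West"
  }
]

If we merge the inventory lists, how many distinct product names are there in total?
5

Schema mapping: "item_name" (warehouse_beta) = "sku_description" (warehouse_gamma) = product name

Products in warehouse_beta: ['Bolt', 'Nut', 'Widget']
Products in warehouse_gamma: ['Gear', 'Nut', 'Washer']

Union (unique products): ['Bolt', 'Gear', 'Nut', 'Washer', 'Widget']
Count: 5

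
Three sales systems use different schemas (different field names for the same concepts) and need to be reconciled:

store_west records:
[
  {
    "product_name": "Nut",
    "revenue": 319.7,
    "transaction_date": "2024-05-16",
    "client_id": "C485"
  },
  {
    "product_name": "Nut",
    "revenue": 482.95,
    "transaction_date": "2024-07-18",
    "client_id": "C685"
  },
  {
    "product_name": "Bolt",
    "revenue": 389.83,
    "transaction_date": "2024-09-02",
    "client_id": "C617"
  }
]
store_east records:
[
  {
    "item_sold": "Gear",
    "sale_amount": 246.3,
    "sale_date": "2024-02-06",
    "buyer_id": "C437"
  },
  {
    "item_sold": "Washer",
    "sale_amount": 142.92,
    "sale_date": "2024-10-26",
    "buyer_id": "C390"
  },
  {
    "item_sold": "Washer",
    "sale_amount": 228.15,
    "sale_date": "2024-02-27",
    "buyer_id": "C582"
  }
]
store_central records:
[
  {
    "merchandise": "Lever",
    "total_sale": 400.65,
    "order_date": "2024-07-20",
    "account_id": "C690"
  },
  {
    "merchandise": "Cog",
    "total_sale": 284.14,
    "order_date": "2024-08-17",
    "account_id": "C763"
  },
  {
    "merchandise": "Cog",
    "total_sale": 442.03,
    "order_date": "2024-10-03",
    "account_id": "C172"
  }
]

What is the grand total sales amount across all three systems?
2936.67

Schema reconciliation - all amount fields map to sale amount:

store_west (revenue): 1192.48
store_east (sale_amount): 617.37
store_central (total_sale): 1126.82

Grand total: 2936.67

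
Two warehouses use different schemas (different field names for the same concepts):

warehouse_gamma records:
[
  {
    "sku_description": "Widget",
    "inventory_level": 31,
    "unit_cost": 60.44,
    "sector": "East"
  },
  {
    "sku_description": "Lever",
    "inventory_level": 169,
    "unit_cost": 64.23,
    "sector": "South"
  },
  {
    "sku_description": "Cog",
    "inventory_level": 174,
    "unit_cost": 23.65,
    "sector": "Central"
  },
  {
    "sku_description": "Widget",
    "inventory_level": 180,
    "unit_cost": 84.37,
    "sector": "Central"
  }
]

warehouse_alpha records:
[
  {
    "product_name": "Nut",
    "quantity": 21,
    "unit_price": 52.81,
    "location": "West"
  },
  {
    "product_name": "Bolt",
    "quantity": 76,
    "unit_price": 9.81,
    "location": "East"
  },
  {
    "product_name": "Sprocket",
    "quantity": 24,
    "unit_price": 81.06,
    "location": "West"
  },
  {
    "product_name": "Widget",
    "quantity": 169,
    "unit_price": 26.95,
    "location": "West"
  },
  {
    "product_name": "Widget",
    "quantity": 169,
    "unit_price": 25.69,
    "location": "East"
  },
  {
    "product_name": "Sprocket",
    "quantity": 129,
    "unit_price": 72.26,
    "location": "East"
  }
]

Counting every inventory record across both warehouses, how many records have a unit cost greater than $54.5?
5

Schema mapping: "unit_cost" (warehouse_gamma) = "unit_price" (warehouse_alpha) = unit cost

Records > $54.5 in warehouse_gamma: 3
Records > $54.5 in warehouse_alpha: 2

Total count: 3 + 2 = 5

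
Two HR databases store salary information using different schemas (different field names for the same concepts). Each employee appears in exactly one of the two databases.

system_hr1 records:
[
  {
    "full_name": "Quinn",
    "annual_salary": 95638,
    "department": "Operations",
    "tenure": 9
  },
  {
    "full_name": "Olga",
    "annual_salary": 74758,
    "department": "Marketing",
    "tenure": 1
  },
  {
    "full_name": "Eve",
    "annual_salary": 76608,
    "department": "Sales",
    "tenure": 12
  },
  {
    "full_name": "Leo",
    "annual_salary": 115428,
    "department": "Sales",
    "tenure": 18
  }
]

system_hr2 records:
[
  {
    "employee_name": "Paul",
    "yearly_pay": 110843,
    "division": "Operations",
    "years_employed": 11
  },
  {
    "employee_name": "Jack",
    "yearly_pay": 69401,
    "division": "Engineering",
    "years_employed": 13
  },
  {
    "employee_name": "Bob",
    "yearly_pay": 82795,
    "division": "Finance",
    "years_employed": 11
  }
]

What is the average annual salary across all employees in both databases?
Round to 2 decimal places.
89353.00

Schema mapping: "annual_salary" (system_hr1) = "yearly_pay" (system_hr2) = annual salary

All salaries: [95638, 74758, 76608, 115428, 110843, 69401, 82795]
Sum: 625471
Count: 7
Average: 625471 / 7 = 89353.00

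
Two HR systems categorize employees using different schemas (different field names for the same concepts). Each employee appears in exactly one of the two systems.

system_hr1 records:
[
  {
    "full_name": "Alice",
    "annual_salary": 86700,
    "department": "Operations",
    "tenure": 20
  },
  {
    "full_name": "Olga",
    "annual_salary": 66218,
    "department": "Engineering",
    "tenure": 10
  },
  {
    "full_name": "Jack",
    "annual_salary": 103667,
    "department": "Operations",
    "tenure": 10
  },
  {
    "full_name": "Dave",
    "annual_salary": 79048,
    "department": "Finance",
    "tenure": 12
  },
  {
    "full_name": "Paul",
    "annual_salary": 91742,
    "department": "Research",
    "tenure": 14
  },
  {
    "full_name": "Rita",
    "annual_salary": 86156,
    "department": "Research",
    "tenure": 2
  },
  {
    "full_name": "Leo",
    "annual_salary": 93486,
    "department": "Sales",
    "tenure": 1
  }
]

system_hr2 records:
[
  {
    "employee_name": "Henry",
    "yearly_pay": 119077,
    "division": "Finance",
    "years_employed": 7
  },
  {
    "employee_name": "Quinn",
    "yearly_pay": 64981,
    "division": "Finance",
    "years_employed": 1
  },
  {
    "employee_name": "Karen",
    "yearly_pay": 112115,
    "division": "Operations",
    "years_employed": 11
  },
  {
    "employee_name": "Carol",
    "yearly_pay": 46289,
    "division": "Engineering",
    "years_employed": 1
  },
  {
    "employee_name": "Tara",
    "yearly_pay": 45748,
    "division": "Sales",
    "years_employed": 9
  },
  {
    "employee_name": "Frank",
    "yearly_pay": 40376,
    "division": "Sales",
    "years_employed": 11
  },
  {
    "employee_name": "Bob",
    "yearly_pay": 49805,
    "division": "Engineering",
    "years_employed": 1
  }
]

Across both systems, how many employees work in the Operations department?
3

Schema mapping: "department" (system_hr1) = "division" (system_hr2) = department

Operations employees in system_hr1: 2
Operations employees in system_hr2: 1

Total in Operations: 2 + 1 = 3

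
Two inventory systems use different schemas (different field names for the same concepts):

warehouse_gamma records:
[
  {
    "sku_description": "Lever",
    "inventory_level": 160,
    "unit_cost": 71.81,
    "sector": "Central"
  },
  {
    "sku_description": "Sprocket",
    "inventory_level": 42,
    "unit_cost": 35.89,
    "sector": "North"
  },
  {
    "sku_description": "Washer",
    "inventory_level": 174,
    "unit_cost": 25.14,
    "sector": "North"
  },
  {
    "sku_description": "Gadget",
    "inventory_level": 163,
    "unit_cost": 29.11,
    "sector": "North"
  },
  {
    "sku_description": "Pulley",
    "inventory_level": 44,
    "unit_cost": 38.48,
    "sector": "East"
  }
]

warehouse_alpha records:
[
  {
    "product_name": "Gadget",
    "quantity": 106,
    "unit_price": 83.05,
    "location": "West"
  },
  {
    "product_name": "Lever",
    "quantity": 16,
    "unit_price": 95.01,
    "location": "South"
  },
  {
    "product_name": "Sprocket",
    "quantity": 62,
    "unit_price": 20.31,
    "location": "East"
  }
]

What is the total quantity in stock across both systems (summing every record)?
767

To reconcile these schemas, identify the field holding the quantity in stock in each system:
1. In warehouse_gamma it is "inventory_level"
2. In warehouse_alpha it is "quantity"

From warehouse_gamma: 160 + 42 + 174 + 163 + 44 = 583
From warehouse_alpha: 106 + 16 + 62 = 184

Total: 583 + 184 = 767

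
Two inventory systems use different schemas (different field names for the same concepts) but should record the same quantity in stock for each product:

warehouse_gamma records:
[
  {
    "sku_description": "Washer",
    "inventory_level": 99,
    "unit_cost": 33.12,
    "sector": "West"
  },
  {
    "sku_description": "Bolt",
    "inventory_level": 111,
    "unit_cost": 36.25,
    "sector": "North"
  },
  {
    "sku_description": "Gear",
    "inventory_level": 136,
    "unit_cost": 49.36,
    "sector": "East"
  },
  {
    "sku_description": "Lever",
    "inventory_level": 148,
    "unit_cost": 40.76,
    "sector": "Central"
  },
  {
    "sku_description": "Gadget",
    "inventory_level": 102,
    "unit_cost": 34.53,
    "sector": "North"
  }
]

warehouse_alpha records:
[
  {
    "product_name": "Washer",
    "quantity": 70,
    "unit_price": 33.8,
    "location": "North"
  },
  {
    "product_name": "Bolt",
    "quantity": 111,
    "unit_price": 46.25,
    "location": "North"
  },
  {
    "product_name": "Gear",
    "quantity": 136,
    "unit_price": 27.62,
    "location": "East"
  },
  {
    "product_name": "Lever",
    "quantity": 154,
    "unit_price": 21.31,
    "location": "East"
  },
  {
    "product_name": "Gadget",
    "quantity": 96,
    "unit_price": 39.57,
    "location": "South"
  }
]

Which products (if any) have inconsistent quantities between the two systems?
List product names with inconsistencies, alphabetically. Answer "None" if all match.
Gadget, Lever, Washer

Schema mappings:
- "sku_description" (warehouse_gamma) = "product_name" (warehouse_alpha) = product name
- "inventory_level" (warehouse_gamma) = "quantity" (warehouse_alpha) = quantity

Comparison:
  Washer: 99 vs 70 - MISMATCH
  Bolt: 111 vs 111 - MATCH
  Gear: 136 vs 136 - MATCH
  Lever: 148 vs 154 - MISMATCH
  Gadget: 102 vs 96 - MISMATCH

Products with inconsistencies: Gadget, Lever, Washer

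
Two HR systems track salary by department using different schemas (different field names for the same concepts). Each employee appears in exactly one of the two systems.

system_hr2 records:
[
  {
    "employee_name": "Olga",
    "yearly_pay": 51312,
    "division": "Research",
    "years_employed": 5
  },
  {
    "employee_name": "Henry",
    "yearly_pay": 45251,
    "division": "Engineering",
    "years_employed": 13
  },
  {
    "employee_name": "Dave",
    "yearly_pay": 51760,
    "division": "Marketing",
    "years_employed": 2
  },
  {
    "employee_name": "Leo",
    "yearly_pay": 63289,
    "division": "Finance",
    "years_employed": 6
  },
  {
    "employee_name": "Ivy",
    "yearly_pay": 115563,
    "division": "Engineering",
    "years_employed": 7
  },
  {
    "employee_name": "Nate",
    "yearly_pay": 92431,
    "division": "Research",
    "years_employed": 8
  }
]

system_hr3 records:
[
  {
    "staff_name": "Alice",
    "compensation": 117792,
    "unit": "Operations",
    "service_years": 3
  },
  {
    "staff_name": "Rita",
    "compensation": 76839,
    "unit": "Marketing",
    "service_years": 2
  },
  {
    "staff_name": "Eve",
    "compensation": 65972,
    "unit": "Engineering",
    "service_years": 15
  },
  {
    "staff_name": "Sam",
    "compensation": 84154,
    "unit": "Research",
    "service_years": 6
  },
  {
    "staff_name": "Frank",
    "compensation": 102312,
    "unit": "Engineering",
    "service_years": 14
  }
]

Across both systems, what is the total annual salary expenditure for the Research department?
227897

Schema mappings:
- "division" (system_hr2) = "unit" (system_hr3) = department
- "yearly_pay" (system_hr2) = "compensation" (system_hr3) = salary

Research salaries from system_hr2: 143743
Research salaries from system_hr3: 84154

Total: 143743 + 84154 = 227897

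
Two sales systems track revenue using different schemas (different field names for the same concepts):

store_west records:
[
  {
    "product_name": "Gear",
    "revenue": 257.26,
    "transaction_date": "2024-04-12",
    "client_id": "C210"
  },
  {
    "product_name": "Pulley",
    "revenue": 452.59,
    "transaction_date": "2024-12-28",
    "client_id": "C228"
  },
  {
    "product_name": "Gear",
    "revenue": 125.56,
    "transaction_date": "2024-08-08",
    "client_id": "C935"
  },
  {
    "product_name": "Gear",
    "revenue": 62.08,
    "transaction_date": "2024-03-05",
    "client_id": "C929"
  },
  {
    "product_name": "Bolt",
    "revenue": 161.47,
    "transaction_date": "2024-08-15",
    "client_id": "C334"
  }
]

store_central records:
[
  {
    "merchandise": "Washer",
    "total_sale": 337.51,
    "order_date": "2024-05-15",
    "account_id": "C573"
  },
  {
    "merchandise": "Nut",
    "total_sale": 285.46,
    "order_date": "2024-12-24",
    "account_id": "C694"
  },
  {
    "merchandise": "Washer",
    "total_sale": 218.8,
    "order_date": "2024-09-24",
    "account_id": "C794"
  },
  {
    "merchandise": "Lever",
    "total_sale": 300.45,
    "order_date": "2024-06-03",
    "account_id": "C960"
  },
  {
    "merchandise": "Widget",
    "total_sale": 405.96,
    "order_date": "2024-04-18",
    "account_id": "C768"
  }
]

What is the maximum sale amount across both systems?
452.59

Reconcile: "revenue" (store_west) = "total_sale" (store_central) = sale amount

Maximum in store_west: 452.59
Maximum in store_central: 405.96

Overall maximum: max(452.59, 405.96) = 452.59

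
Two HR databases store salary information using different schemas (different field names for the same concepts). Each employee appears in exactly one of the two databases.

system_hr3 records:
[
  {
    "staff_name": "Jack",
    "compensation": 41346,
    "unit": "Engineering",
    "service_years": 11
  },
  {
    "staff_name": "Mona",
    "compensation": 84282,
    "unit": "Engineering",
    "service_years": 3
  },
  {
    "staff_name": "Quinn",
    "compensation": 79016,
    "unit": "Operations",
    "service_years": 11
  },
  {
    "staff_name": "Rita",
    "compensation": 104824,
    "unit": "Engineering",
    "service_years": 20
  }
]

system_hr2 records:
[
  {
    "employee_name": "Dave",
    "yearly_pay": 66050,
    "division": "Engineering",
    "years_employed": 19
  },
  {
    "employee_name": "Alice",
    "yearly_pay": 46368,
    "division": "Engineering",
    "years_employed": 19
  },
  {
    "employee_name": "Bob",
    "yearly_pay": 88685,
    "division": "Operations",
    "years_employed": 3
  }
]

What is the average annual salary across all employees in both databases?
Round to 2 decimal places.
72938.71

Schema mapping: "compensation" (system_hr3) = "yearly_pay" (system_hr2) = annual salary

All salaries: [41346, 84282, 79016, 104824, 66050, 46368, 88685]
Sum: 510571
Count: 7
Average: 510571 / 7 = 72938.71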